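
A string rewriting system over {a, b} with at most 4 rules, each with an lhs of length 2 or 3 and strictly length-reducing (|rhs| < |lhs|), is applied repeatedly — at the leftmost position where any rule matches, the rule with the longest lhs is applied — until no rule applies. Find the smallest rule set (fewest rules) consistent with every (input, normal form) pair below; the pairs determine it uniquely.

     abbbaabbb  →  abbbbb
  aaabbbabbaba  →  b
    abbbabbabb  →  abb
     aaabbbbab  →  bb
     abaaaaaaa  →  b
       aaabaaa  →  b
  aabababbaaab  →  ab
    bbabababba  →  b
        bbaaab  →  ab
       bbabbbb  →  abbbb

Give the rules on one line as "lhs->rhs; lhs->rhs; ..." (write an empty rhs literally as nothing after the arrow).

  | abbbaabbb => abbbbb
  | aaabbbabbaba => babbbabbaba => abbbabbaba => abbabbaba => ababbaba => aabbaba => bbbaba => bbaba => baba => aba => aa => b
  | abbbabbabb => abbabbabb => ababbabb => aabbabb => bbbabb => bbabb => babb => abb
  | aaabbbbab => babbbbab => abbbbab => abbbab => abbab => abab => aab => bb

aa->b; ba->a; baa->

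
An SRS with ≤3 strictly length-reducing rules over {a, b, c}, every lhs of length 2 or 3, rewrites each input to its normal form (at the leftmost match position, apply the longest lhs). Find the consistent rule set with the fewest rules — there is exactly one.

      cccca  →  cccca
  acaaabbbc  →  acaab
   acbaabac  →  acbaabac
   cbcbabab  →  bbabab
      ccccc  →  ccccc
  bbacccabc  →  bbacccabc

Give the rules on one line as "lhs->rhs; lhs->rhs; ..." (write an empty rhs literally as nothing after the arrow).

  | cccca
  | acaaabbbc => acaacbc => acaab
  | acbaabac
  | cbcbabab => bbabab

abb->c; cbc->b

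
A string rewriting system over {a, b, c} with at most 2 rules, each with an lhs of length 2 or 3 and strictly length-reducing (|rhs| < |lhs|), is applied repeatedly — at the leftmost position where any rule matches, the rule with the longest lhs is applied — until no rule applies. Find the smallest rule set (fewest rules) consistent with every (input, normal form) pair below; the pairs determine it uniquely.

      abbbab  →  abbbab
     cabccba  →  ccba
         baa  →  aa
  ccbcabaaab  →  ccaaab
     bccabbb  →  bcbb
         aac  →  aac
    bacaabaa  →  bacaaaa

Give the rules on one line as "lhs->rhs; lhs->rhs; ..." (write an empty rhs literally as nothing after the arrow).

baa->aa; cab->

  | abbbab
  | cabccba => ccba
  | baa => aa
  | ccbcabaaab => ccbaaab => ccaaab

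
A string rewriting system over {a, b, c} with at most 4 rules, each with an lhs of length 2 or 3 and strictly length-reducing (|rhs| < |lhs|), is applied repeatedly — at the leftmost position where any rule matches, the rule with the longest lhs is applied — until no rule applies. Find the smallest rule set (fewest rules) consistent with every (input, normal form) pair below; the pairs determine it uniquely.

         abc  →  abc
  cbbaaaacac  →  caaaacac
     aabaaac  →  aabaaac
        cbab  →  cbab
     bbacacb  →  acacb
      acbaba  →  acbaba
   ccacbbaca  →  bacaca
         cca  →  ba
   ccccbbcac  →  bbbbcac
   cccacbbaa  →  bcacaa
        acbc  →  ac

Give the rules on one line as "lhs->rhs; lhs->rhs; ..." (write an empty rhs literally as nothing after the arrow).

  | abc
  | cbbaaaacac => caaaacac
  | aabaaac
  | cbab

bba->a; cbc->c; cc->b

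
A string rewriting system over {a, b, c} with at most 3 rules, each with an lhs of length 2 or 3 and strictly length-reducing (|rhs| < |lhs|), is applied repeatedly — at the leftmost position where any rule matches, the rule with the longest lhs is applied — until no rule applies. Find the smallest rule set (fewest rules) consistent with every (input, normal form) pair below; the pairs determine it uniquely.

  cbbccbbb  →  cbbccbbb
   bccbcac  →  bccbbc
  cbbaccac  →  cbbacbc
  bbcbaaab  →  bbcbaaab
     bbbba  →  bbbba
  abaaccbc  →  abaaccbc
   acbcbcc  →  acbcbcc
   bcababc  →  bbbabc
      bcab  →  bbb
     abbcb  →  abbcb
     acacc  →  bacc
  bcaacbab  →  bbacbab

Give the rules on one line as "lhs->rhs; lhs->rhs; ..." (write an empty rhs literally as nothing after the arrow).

  | cbbccbbb
  | bccbcac => bccbbc
  | cbbaccac => cbbacbc
  | bbcbaaab

aca->ba; ca->b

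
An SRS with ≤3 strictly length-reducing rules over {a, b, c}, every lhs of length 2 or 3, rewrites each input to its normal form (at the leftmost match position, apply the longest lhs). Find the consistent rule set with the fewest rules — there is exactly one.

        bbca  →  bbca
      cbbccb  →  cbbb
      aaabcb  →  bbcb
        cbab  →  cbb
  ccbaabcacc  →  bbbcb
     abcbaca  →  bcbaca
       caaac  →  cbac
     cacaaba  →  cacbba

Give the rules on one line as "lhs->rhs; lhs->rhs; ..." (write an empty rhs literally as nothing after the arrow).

  | bbca
  | cbbccb => cbbab => cbbb
  | aaabcb => babcb => bbcb
  | cbab => cbb

aa->b; ab->b; cc->a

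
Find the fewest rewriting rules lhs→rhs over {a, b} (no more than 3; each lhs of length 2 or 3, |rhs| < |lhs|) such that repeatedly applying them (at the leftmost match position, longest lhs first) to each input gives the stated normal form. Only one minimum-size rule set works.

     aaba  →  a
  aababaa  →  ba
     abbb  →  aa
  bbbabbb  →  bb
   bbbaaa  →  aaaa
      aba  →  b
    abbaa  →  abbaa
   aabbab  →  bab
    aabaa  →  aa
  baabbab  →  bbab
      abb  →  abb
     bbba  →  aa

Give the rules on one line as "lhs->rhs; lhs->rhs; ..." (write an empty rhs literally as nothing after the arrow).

aab->; aba->b; bbb->a

  | aaba => a
  | aababaa => abaa => ba
  | abbb => aa
  | bbbabbb => aabbb => bb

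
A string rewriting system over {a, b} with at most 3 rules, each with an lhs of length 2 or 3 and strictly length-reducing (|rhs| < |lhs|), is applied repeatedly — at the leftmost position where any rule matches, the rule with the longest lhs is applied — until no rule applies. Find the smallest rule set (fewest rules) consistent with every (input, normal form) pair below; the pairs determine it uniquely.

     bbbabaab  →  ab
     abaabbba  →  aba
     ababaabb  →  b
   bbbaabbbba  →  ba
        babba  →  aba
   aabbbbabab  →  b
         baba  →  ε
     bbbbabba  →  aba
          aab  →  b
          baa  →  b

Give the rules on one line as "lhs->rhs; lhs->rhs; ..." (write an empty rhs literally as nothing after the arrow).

aa->; bab->a; bb->b

  | bbbabaab => bbabaab => babaab => aaab => ab
  | abaabbba => abbbba => abbba => abba => aba
  | ababaabb => aaaabb => aabb => bb => b
  | bbbaabbbba => bbaabbbba => baabbbba => bbbbba => bbbba => bbba => bba => ba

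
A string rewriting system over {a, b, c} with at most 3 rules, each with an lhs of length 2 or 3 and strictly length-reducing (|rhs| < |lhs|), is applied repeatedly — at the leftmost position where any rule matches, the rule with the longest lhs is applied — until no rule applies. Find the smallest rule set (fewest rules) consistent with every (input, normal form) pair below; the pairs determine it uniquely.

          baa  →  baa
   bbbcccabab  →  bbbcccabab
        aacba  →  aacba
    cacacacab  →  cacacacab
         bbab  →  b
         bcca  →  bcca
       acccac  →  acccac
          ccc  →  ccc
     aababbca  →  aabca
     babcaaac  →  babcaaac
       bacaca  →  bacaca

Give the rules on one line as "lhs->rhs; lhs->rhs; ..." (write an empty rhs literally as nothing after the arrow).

  | baa
  | bbbcccabab
  | aacba
  | cacacacab

abb->; bba->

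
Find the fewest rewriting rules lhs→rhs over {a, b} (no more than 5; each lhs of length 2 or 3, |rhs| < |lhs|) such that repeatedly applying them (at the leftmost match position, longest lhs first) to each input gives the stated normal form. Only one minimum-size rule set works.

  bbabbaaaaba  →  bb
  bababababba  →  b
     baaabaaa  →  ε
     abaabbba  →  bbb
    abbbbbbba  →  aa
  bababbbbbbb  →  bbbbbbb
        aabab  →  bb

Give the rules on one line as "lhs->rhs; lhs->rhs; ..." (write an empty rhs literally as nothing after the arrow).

  | bbabbaaaaba => bbbaaaaba => bbbaaaba => bbbaaba => bbbaba => bbba => bb
  | bababababba => babababba => bababba => babba => bba => b
  | baaabaaa => baabaaa => babaaa => baaa => baa => ba => ε
  | abaabbba => aaabbba => bbbba => bbb

aaa->b; ab->a; ba->; baa->ba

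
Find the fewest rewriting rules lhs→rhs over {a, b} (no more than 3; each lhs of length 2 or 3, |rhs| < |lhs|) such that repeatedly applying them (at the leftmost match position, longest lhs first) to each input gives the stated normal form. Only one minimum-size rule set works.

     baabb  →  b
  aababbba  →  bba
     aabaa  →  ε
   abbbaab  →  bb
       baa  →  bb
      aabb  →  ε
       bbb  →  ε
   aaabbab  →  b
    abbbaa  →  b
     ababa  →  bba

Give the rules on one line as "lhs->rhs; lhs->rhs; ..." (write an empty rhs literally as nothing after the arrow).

  | baabb => bbbb => b
  | aababbba => bbabbba => bbbbba => bba
  | aabaa => bbaa => bbb => ε
  | abbbaab => bbbaab => aab => bb

aa->b; ab->b; bbb->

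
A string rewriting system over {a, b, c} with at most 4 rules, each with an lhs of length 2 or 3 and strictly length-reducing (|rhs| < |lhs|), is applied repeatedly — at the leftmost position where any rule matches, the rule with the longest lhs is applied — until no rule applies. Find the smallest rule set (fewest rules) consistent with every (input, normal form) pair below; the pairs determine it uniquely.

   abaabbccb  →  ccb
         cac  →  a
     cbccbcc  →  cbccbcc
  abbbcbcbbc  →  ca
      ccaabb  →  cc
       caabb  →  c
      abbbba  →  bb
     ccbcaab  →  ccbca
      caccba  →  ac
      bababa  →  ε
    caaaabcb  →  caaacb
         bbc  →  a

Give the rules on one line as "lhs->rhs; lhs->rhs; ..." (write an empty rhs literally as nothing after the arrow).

  | abaabbccb => aabbccb => abccb => ccb
  | cac => a
  | cbccbcc
  | abbbcbcbbc => bbcbcbbc => abcbbc => cbbc => ca

ab->; ba->; bbc->a; cac->a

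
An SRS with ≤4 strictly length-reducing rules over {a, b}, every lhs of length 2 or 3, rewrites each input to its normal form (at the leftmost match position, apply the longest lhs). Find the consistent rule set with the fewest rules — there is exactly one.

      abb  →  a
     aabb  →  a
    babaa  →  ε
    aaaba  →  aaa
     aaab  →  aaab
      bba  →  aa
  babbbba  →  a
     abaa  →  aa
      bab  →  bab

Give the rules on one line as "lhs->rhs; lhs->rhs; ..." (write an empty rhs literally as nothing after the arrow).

  | abb => bb => a
  | aabb => abb => bb => a
  | babaa => baa => ε
  | aaaba => aaa

aba->a; abb->bb; baa->; bb->a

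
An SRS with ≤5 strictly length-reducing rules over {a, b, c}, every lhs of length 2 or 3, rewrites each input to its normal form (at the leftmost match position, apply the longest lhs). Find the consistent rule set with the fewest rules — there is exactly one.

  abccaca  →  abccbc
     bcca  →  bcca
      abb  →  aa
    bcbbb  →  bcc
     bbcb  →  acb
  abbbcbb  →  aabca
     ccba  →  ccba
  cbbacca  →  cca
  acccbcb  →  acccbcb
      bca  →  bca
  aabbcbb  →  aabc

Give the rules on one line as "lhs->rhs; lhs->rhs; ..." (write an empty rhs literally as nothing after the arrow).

  | abccaca => abccbc
  | bcca
  | abb => aa
  | bcbbb => bcab => bcc

aca->bc; bb->a; caa->; cab->cc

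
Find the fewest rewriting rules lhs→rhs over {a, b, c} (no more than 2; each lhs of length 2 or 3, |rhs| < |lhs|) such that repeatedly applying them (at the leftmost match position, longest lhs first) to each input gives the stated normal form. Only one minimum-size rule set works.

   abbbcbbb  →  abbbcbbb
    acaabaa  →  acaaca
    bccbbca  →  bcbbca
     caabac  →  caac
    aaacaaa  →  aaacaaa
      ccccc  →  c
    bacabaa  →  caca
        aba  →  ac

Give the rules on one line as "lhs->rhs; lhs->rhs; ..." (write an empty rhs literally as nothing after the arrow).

ba->c; cc->c

  | abbbcbbb
  | acaabaa => acaaca
  | bccbbca => bcbbca
  | caabac => caacc => caac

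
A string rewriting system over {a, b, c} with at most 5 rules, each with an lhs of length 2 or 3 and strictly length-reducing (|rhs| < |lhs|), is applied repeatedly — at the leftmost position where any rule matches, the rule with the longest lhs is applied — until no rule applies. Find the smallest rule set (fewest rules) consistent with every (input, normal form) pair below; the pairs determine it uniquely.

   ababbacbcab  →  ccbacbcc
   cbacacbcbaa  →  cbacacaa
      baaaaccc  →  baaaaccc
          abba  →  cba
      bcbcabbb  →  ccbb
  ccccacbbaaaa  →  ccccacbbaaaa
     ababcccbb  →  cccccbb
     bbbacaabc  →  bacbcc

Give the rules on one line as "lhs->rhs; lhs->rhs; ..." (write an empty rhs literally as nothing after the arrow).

  | ababbacbcab => cabbacbcab => ccbacbcab => ccbacbcc
  | cbacacbcbaa => cbacacaa
  | baaaaccc
  | abba => cba

aab->bc; ab->c; bbb->b; bcb->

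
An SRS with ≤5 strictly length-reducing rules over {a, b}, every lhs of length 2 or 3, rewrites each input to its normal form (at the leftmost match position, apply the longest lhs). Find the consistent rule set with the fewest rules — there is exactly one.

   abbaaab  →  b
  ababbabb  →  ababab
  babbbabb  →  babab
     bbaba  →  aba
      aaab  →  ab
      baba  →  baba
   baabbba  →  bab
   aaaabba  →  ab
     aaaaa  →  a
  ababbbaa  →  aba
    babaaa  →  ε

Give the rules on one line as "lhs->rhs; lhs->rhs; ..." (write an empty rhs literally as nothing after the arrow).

aa->; abb->ab; baa->; bba->ab

  | abbaaab => abaaab => aab => b
  | ababbabb => abababb => ababab
  | babbbabb => babbabb => bababb => babab
  | bbaba => abba => aba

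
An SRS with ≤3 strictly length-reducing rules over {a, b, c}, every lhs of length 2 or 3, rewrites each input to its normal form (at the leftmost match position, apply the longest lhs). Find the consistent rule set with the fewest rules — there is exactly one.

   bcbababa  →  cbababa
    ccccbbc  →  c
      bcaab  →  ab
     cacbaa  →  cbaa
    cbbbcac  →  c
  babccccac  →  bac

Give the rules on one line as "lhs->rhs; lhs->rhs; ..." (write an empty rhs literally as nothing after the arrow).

bc->c; ca->; cc->c

  | bcbababa => cbababa
  | ccccbbc => cccbbc => ccbbc => cbbc => cbc => cc => c
  | bcaab => caab => ab
  | cacbaa => cbaa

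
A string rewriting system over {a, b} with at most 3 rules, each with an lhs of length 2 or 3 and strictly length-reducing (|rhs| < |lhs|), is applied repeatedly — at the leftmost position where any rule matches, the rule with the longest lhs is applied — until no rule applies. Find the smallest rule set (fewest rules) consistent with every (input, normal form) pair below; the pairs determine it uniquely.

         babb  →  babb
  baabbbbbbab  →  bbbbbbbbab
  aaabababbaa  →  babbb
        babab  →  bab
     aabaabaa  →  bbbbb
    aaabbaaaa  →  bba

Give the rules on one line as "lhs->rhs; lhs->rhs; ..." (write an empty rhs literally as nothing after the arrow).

aa->b; aaa->; aba->a

  | babb
  | baabbbbbbab => bbbbbbbbab
  | aaabababbaa => bababbaa => babbaa => babbb
  | babab => bab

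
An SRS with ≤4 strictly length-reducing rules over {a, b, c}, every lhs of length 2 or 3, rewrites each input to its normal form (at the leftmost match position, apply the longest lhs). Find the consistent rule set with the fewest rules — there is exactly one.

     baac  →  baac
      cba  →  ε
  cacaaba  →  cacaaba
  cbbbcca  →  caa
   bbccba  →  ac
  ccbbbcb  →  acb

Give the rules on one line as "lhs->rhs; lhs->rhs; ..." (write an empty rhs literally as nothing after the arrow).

bb->a; cba->; cca->b

  | baac
  | cba => ε
  | cacaaba
  | cbbbcca => cabcca => cabb => caa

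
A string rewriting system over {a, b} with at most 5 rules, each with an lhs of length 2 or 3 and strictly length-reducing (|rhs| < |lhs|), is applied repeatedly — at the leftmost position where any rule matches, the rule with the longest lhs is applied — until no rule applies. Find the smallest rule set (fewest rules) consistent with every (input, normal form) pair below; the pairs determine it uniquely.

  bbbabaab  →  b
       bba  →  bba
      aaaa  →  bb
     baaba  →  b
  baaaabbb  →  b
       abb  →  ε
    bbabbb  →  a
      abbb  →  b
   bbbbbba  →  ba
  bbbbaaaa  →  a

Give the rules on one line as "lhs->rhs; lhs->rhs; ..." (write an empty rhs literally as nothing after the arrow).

aa->b; ab->b; abb->; bbb->a

  | bbbabaab => aabaab => bbaab => bbbb => ab => b
  | bba
  | aaaa => baa => bb
  | baaba => bbba => aa => b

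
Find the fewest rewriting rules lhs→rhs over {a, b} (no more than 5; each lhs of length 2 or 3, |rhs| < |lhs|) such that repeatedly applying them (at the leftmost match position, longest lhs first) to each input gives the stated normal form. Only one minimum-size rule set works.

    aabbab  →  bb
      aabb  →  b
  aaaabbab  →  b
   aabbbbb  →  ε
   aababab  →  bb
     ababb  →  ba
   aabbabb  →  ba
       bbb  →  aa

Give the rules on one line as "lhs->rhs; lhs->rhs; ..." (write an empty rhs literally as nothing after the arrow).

  | aabbab => bab => bb
  | aabb => b
  | aaaabbab => aabab => ab => b
  | aabbbbb => bbbb => aab => ε

aab->; ab->b; abb->a; bbb->aa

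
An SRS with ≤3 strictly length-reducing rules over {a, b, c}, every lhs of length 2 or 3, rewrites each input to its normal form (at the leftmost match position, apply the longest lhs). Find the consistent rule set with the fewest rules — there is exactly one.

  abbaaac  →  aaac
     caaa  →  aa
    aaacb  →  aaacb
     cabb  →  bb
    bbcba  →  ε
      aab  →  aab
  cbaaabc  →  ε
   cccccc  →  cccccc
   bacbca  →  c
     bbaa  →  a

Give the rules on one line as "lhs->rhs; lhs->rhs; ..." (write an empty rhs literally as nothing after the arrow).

ba->c; bc->; ca->

  | abbaaac => abcaac => aaac
  | caaa => aa
  | aaacb
  | cabb => bb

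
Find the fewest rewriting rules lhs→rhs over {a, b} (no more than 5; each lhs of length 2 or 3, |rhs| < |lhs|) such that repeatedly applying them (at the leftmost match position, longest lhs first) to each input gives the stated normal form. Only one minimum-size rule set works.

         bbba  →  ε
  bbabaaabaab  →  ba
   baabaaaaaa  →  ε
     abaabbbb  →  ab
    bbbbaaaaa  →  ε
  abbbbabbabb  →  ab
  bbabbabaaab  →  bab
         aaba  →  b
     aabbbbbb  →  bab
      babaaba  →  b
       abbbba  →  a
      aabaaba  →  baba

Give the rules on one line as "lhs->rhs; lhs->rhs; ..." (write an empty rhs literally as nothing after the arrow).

aa->; aab->ba; bb->b; bba->

  | bbba => bba => ε
  | bbabaaabaab => baaabaab => babaab => babba => ba
  | baabaaaaaa => bbaaaaaaa => aaaaaa => aaaa => aa => ε
  | abaabbbb => abbabbb => abbb => abb => ab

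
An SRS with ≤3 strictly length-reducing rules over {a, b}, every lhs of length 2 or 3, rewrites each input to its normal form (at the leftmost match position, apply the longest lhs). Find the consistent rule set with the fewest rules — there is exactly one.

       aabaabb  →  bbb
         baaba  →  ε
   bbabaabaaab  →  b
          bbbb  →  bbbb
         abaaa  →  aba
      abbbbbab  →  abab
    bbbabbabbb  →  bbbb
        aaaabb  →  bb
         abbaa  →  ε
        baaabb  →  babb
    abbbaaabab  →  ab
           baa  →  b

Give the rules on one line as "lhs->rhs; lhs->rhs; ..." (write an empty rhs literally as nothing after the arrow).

  | aabaabb => baabb => bbb
  | baaba => bba => aa => ε
  | bbabaabaaab => aabaabaaab => baabaaab => bbaaab => aaaab => aab => b
  | bbbb

aa->; bba->aa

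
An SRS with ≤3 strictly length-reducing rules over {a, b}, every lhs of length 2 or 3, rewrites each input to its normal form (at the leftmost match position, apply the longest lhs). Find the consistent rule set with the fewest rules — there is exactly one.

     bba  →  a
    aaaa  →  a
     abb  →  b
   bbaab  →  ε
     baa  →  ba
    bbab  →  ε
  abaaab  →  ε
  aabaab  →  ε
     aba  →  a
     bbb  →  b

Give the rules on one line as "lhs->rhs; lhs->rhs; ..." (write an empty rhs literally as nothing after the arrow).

  | bba => a
  | aaaa => aaa => aa => a
  | abb => b
  | bbaab => aab => ab => ε

aa->a; ab->; bb->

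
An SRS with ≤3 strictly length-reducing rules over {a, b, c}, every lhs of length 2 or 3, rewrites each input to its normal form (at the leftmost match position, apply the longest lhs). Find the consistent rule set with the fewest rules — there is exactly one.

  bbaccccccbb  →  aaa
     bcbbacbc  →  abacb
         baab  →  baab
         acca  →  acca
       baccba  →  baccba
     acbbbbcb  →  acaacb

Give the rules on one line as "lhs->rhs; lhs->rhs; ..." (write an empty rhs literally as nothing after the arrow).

  | bbaccccccbb => aaccccccbb => aacccbb => aabb => aaa
  | bcbbacbc => bbbacbc => abacbc => abacb
  | baab
  | acca

bb->a; bc->b; ccc->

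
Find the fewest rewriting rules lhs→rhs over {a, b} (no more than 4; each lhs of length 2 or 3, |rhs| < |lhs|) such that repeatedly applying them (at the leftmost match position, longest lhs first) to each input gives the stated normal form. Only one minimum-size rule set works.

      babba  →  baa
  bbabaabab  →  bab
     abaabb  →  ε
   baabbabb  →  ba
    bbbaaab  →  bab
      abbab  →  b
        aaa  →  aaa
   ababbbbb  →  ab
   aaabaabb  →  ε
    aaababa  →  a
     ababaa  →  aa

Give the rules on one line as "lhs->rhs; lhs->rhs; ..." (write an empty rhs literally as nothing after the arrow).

  | babba => baa
  | bbabaabab => abaabab => aabab => bab
  | abaabb => aabb => bb => ε
  | baabbabb => bbbabb => babb => ba

aab->b; aba->a; bb->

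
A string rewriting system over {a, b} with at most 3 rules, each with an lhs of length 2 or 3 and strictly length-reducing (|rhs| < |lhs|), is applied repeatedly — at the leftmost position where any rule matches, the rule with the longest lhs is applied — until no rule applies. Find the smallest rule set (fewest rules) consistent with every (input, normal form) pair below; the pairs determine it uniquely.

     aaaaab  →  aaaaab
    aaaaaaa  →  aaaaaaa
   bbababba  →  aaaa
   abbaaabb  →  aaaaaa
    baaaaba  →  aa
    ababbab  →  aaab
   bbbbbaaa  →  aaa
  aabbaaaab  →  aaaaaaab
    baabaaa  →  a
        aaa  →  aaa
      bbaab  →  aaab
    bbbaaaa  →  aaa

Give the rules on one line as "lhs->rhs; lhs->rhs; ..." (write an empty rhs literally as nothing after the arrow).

ba->; baa->; bb->a

  | aaaaab
  | aaaaaaa
  | bbababba => aababba => aabba => aaaa
  | abbaaabb => aaaaabb => aaaaaa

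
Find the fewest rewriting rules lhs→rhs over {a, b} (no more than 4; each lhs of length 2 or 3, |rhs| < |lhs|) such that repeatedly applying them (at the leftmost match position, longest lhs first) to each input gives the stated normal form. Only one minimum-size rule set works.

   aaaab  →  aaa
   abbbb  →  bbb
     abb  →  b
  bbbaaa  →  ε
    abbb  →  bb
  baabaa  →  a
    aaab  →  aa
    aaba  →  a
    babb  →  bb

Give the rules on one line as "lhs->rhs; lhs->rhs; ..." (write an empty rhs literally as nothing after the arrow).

  | aaaab => aaa
  | abbbb => bbb
  | abb => b
  | bbbaaa => bbaa => ba => ε

ab->; aba->; ba->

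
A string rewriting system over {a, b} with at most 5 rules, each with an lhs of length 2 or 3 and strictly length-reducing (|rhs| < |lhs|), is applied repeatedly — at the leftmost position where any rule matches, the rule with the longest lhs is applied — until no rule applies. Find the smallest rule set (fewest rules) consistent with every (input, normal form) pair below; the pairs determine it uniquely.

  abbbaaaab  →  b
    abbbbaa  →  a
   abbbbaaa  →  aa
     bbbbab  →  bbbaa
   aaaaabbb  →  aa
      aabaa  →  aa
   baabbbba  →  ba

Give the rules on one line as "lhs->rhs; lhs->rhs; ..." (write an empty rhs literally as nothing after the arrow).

  | abbbaaaab => abbaaaab => abaaaab => aaab => b
  | abbbbaa => abbbaa => abbaa => abaa => a
  | abbbbaaa => abbbaaa => abbaaa => abaaa => aa
  | bbbbab => bbbaa

aaa->; ab->a; aba->; bab->aa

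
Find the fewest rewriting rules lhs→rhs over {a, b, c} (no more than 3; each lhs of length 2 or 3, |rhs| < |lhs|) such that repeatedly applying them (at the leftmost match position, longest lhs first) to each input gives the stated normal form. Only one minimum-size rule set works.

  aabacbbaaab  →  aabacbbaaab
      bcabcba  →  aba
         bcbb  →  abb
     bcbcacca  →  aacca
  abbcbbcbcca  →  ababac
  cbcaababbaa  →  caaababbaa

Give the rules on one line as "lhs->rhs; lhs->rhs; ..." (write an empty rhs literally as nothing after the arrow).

  | aabacbbaaab
  | bcabcba => aabcba => abcba => bcba => aba
  | bcbb => abb
  | bcbcacca => abcacca => bcacca => aacca

abc->bc; aca->ac; bc->a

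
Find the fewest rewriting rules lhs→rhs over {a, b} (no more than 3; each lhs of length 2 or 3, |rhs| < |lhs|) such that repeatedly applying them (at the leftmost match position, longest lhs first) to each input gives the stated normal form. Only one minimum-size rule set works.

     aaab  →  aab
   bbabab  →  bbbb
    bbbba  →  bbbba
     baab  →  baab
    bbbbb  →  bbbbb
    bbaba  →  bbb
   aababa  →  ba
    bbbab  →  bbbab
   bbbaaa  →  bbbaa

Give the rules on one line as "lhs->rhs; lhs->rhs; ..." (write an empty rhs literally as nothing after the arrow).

  | aaab => aab
  | bbabab => bbbb
  | bbbba
  | baab

aaa->aa; aba->b; abb->b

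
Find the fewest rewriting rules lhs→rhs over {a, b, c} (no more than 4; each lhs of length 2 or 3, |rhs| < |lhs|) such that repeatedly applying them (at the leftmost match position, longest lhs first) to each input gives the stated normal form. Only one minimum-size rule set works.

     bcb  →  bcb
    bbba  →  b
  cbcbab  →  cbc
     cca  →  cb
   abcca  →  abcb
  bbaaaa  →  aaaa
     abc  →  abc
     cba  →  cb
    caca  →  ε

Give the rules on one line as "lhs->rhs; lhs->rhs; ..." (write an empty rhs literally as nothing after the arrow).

ba->b; bb->; ca->b

  | bcb
  | bbba => ba => b
  | cbcbab => cbcbb => cbc
  | cca => cb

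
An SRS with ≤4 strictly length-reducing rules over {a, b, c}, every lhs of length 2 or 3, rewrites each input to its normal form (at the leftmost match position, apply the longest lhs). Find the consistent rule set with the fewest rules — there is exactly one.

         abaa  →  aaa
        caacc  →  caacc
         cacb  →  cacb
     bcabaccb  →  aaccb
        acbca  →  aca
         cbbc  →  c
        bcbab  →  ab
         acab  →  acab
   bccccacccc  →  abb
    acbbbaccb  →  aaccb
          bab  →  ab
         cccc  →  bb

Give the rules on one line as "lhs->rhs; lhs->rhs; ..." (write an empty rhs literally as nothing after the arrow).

ba->a; bc->b; cbb->; ccc->bb

  | abaa => aaa
  | caacc
  | cacb
  | bcabaccb => babaccb => abaccb => aaccb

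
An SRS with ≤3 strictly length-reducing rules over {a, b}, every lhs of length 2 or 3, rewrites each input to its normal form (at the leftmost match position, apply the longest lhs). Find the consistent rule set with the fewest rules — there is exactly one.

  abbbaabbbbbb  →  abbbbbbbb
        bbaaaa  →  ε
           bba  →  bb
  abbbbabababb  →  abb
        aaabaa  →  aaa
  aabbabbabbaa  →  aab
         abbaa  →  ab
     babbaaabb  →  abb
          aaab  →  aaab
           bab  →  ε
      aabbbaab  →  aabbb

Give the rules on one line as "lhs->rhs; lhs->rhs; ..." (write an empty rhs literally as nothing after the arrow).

ba->b; baa->; bab->

  | abbbaabbbbbb => abbbbbbbb
  | bbaaaa => baa => ε
  | bba => bb
  | abbbbabababb => abbbababb => abbabb => abb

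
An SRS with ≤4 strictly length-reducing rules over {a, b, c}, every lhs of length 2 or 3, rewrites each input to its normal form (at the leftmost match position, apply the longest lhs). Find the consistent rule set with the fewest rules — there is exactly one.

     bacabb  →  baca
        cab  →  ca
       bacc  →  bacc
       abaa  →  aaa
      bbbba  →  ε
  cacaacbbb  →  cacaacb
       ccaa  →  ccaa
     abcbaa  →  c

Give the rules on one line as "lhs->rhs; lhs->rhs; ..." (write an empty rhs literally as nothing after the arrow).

ab->a; abc->cb; bb->; bba->bb

  | bacabb => bacab => baca
  | cab => ca
  | bacc
  | abaa => aaa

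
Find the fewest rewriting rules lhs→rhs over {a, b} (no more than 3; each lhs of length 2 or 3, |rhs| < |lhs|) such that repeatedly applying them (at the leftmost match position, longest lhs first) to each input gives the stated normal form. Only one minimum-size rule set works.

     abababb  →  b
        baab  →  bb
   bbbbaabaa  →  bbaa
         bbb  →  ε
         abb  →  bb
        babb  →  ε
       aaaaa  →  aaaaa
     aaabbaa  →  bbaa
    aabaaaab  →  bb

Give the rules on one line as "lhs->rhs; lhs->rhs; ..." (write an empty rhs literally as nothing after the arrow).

ab->b; bbb->

  | abababb => bababb => bbabb => bbbb => b
  | baab => bab => bb
  | bbbbaabaa => baabaa => babaa => bbaa
  | bbb => ε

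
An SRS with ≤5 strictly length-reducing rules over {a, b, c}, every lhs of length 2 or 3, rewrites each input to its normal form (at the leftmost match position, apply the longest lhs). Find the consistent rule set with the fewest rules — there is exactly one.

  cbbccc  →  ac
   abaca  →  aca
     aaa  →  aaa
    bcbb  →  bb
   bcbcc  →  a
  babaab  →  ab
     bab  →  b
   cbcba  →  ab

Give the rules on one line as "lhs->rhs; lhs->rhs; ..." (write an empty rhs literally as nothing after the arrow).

  | cbbccc => bccc => ac
  | abaca => aca
  | aaa
  | bcbb => bb

ba->; bcc->a; cb->; cba->ab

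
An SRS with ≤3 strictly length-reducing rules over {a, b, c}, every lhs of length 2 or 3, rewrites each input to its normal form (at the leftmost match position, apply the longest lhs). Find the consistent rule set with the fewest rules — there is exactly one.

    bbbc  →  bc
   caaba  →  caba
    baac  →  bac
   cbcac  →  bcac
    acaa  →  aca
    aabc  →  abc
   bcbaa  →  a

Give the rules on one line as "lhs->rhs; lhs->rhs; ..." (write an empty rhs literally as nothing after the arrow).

  | bbbc => bc
  | caaba => caba
  | baac => bac
  | cbcac => bcac

aa->a; bb->; cb->b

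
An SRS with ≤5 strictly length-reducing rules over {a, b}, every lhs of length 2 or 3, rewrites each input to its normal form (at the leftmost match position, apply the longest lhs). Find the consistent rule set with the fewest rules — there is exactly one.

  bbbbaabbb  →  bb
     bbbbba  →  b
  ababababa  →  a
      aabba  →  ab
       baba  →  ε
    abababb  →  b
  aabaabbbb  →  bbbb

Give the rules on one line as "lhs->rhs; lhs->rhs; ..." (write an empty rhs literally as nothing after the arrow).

aa->; abb->b; ba->a; bba->ab

  | bbbbaabbb => bbababbb => abbabbb => babbb => abbb => bb
  | bbbbba => bbbab => babb => abb => b
  | ababababa => aabababa => bababa => ababa => aaba => ba => a
  | aabba => bba => ab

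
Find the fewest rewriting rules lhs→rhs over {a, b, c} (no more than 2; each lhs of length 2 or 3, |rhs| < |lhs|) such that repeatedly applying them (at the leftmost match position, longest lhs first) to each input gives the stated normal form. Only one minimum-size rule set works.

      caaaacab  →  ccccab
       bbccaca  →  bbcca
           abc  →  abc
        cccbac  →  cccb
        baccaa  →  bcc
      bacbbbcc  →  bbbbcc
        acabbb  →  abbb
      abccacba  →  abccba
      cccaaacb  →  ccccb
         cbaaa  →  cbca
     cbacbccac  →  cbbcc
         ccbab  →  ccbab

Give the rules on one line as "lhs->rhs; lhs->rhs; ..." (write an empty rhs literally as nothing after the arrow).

aa->c; ac->

  | caaaacab => ccaacab => ccccab
  | bbccaca => bbcca
  | abc
  | cccbac => cccb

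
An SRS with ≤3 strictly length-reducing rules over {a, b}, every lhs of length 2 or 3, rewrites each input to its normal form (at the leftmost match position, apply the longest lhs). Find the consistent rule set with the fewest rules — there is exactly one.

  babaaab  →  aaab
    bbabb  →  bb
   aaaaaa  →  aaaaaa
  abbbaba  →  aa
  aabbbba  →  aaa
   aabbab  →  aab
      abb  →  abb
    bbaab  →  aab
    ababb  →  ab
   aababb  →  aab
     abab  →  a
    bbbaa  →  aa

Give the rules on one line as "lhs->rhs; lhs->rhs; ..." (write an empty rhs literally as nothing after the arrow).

  | babaaab => aaab
  | bbabb => bb
  | aaaaaa
  | abbbaba => abba => aba => aa

ba->a; bab->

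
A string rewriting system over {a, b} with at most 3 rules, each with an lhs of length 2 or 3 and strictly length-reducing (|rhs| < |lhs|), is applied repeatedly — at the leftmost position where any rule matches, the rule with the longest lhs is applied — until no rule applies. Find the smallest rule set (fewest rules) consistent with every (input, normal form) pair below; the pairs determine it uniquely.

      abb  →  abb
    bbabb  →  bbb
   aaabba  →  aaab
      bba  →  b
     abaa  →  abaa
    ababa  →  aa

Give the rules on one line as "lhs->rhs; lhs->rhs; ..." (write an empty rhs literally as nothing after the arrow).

bab->; bba->b

  | abb
  | bbabb => bbb
  | aaabba => aaab
  | bba => b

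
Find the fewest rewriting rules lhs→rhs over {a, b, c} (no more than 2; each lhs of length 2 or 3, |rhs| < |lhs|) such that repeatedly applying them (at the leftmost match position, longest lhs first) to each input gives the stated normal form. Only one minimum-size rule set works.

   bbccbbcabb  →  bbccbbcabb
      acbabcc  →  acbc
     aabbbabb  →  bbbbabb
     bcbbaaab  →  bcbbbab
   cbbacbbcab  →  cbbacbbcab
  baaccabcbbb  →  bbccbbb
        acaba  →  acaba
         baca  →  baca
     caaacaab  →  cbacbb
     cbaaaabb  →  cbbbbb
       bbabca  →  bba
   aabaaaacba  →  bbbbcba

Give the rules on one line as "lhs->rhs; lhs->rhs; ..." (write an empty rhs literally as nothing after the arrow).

aa->b; abc->

  | bbccbbcabb
  | acbabcc => acbc
  | aabbbabb => bbbbabb
  | bcbbaaab => bcbbbab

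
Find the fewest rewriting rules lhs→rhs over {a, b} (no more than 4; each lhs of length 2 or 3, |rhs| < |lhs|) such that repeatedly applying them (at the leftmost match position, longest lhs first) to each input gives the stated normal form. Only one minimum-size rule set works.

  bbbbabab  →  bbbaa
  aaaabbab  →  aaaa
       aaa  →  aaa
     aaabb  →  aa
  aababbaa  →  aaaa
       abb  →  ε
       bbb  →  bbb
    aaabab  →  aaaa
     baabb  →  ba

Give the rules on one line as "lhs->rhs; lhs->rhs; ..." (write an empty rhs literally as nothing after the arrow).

  | bbbbabab => bbbaab => bbbaa
  | aaaabbab => aaaab => aaaa
  | aaa
  | aaabb => aa

ab->a; abb->; bab->a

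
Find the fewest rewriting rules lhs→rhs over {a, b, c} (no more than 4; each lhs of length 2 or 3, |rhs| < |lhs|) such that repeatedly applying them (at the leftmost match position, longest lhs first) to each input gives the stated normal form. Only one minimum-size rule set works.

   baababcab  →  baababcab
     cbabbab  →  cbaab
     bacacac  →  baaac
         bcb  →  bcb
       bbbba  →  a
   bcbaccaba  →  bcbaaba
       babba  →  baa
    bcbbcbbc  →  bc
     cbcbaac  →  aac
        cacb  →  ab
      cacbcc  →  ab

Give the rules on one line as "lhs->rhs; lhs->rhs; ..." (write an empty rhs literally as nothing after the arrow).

  | baababcab
  | cbabbab => cbaab
  | bacacac => baaac
  | bcb

bb->; cac->a; cbc->b; cc->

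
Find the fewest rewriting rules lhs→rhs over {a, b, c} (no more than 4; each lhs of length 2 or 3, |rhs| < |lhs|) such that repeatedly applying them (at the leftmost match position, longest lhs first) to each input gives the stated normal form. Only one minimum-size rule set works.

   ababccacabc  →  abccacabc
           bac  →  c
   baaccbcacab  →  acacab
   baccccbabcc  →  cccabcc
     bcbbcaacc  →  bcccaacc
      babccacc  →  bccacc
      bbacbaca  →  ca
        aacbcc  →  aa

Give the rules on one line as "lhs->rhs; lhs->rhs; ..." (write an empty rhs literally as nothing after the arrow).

ba->; cb->; cbb->cc; cbc->cb

  | ababccacabc => abccacabc
  | bac => c
  | baaccbcacab => accbcacab => accbacab => acacab
  | baccccbabcc => ccccbabcc => cccabcc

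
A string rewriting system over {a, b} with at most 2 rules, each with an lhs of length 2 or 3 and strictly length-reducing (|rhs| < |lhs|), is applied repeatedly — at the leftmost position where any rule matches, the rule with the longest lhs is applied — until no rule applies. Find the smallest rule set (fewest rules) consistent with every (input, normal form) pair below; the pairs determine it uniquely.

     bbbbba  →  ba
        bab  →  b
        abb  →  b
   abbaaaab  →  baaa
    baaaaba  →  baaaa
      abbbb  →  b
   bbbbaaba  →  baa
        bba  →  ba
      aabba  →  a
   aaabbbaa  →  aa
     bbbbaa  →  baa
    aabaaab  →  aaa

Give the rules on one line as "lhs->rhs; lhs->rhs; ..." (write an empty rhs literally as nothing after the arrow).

  | bbbbba => bbbba => bbba => bba => ba
  | bab => b
  | abb => b
  | abbaaaab => baaaab => baaa

ab->; bb->b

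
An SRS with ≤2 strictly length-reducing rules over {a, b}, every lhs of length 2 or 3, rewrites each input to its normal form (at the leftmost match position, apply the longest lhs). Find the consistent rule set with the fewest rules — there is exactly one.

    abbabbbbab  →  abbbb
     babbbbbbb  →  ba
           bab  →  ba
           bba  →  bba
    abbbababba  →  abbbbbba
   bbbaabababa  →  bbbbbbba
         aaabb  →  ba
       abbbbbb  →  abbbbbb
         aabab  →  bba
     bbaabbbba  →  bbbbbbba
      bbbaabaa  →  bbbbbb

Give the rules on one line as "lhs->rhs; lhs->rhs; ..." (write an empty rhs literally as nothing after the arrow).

  | abbabbbbab => abbabbbab => abbabbab => abbabab => abbaab => abbbb
  | babbbbbbb => babbbbbb => babbbbb => babbbb => babbb => babb => bab => ba
  | bab => ba
  | bba

aa->b; bab->ba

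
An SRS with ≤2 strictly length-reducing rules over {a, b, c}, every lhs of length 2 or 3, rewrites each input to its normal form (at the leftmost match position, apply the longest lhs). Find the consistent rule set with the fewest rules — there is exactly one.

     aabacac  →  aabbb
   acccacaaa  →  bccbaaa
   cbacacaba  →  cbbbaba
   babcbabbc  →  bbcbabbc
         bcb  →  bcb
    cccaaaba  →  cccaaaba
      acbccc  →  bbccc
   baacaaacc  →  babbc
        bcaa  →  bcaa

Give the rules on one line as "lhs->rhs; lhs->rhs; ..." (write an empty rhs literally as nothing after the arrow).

abc->bc; ac->b

  | aabacac => aabbac => aabbb
  | acccacaaa => bccacaaa => bccbaaa
  | cbacacaba => cbbacaba => cbbbaba
  | babcbabbc => bbcbabbc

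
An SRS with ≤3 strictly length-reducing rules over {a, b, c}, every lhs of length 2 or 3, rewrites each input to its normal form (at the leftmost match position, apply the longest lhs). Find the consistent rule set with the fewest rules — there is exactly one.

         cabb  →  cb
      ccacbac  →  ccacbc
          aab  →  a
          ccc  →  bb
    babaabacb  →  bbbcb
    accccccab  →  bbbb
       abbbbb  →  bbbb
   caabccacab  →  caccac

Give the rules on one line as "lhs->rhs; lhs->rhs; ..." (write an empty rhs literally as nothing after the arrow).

ab->; ba->b; ccc->bb

  | cabb => cb
  | ccacbac => ccacbc
  | aab => a
  | ccc => bb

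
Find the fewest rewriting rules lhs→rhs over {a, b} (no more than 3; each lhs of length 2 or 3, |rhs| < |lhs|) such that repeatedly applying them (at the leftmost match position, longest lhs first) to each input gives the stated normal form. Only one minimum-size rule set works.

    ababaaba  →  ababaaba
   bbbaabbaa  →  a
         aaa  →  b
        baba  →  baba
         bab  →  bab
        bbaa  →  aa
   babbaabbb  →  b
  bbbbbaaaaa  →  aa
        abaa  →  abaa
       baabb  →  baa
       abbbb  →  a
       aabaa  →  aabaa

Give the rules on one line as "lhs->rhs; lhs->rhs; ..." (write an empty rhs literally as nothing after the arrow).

  | ababaaba
  | bbbaabbaa => baabbaa => baaaa => bba => a
  | aaa => b
  | baba

aaa->b; bb->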